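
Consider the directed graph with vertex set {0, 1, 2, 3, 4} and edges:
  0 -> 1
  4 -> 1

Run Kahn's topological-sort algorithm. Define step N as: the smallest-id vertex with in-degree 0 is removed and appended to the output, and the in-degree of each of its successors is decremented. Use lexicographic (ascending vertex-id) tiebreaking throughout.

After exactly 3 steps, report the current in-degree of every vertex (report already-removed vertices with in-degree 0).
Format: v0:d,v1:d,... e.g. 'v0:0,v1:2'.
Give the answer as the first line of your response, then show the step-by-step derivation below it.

v0:0,v1:1,v2:0,v3:0,v4:0

step 1: output 0; order=[0]; indeg=(0,1,0,0,0)
step 2: output 2; order=[0,2]; indeg=(0,1,0,0,0)
step 3: output 3; order=[0,2,3]; indeg=(0,1,0,0,0)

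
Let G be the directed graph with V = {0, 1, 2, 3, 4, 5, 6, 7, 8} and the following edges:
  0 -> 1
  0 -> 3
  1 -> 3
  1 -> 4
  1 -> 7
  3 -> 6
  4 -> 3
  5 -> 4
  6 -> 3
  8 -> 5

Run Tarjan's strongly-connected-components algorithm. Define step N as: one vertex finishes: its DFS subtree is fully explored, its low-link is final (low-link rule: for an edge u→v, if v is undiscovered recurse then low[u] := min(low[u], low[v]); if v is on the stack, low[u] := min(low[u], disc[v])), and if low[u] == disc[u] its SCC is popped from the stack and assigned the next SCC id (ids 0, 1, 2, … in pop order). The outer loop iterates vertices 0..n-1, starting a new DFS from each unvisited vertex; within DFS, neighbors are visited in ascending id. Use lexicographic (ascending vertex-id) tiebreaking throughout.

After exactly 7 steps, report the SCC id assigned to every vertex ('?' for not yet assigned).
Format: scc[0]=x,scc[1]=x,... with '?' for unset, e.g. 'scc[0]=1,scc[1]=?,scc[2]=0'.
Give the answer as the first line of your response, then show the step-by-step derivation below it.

scc[0]=4,scc[1]=3,scc[2]=5,scc[3]=0,scc[4]=1,scc[5]=?,scc[6]=0,scc[7]=2,scc[8]=?

step 1: low=(low[0]=0,low[1]=1,low[2]=?,low[3]=2,low[4]=?,low[5]=?,low[6]=2,low[7]=?,low[8]=?); scc=(scc[0]=?,scc[1]=?,scc[2]=?,scc[3]=?,scc[4]=?,scc[5]=?,scc[6]=?,scc[7]=?,scc[8]=?)
step 2: low=(low[0]=0,low[1]=1,low[2]=?,low[3]=2,low[4]=?,low[5]=?,low[6]=2,low[7]=?,low[8]=?); scc=(scc[0]=?,scc[1]=?,scc[2]=?,scc[3]=0,scc[4]=?,scc[5]=?,scc[6]=0,scc[7]=?,scc[8]=?)
step 3: low=(low[0]=0,low[1]=1,low[2]=?,low[3]=2,low[4]=4,low[5]=?,low[6]=2,low[7]=?,low[8]=?); scc=(scc[0]=?,scc[1]=?,scc[2]=?,scc[3]=0,scc[4]=1,scc[5]=?,scc[6]=0,scc[7]=?,scc[8]=?)
step 4: low=(low[0]=0,low[1]=1,low[2]=?,low[3]=2,low[4]=4,low[5]=?,low[6]=2,low[7]=5,low[8]=?); scc=(scc[0]=?,scc[1]=?,scc[2]=?,scc[3]=0,scc[4]=1,scc[5]=?,scc[6]=0,scc[7]=2,scc[8]=?)
step 5: low=(low[0]=0,low[1]=1,low[2]=?,low[3]=2,low[4]=4,low[5]=?,low[6]=2,low[7]=5,low[8]=?); scc=(scc[0]=?,scc[1]=3,scc[2]=?,scc[3]=0,scc[4]=1,scc[5]=?,scc[6]=0,scc[7]=2,scc[8]=?)
step 6: low=(low[0]=0,low[1]=1,low[2]=?,low[3]=2,low[4]=4,low[5]=?,low[6]=2,low[7]=5,low[8]=?); scc=(scc[0]=4,scc[1]=3,scc[2]=?,scc[3]=0,scc[4]=1,scc[5]=?,scc[6]=0,scc[7]=2,scc[8]=?)
step 7: low=(low[0]=0,low[1]=1,low[2]=6,low[3]=2,low[4]=4,low[5]=?,low[6]=2,low[7]=5,low[8]=?); scc=(scc[0]=4,scc[1]=3,scc[2]=5,scc[3]=0,scc[4]=1,scc[5]=?,scc[6]=0,scc[7]=2,scc[8]=?)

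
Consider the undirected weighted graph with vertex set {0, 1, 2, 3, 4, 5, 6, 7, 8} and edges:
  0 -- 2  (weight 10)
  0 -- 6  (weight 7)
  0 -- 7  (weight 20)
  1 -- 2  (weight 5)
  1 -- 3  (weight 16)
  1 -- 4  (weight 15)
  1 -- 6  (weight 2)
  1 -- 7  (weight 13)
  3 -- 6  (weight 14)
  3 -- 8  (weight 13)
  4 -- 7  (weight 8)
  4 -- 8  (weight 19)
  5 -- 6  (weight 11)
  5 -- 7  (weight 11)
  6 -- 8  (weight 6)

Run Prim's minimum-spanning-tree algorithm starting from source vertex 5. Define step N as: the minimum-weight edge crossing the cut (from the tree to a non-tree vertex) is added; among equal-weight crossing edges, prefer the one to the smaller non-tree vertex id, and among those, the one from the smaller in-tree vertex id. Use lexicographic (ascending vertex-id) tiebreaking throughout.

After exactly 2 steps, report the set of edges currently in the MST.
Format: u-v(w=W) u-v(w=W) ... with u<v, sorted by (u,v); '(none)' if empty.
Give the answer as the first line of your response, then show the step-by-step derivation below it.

1-6(w=2) 5-6(w=11)

step 1: add edge 5-6 (w=11); MST = {5-6(w=11)}
step 2: add edge 1-6 (w=2); MST = {1-6(w=2) 5-6(w=11)}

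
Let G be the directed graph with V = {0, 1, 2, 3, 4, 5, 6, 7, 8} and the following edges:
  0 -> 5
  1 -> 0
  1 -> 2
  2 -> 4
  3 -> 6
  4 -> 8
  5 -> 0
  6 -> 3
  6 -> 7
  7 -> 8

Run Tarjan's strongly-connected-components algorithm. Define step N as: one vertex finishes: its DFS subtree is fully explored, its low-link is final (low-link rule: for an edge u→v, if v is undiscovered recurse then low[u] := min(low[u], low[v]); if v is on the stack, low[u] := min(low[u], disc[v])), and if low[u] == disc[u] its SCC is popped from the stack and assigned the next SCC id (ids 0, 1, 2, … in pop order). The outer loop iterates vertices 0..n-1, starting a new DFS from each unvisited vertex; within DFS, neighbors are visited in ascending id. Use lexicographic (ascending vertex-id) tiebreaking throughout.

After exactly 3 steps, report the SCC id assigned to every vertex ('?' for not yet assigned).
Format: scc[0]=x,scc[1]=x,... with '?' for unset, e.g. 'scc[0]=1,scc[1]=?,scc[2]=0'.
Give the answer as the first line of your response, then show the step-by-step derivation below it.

scc[0]=0,scc[1]=?,scc[2]=?,scc[3]=?,scc[4]=?,scc[5]=0,scc[6]=?,scc[7]=?,scc[8]=1

step 1: low=(low[0]=0,low[1]=?,low[2]=?,low[3]=?,low[4]=?,low[5]=0,low[6]=?,low[7]=?,low[8]=?); scc=(scc[0]=?,scc[1]=?,scc[2]=?,scc[3]=?,scc[4]=?,scc[5]=?,scc[6]=?,scc[7]=?,scc[8]=?)
step 2: low=(low[0]=0,low[1]=?,low[2]=?,low[3]=?,low[4]=?,low[5]=0,low[6]=?,low[7]=?,low[8]=?); scc=(scc[0]=0,scc[1]=?,scc[2]=?,scc[3]=?,scc[4]=?,scc[5]=0,scc[6]=?,scc[7]=?,scc[8]=?)
step 3: low=(low[0]=0,low[1]=2,low[2]=3,low[3]=?,low[4]=4,low[5]=0,low[6]=?,low[7]=?,low[8]=5); scc=(scc[0]=0,scc[1]=?,scc[2]=?,scc[3]=?,scc[4]=?,scc[5]=0,scc[6]=?,scc[7]=?,scc[8]=1)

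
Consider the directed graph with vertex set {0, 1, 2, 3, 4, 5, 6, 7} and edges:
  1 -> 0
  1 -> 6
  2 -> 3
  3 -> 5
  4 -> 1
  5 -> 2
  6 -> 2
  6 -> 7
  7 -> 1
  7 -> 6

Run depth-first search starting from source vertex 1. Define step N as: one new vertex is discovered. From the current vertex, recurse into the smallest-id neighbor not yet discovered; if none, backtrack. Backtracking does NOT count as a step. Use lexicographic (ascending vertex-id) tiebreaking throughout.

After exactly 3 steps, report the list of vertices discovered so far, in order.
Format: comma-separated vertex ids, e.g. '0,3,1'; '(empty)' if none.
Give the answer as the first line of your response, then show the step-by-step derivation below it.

1,0,6

step 1: discover 1; path=1; order=1
step 2: discover 0; path=1>0; order=1,0
step 3: discover 6; path=1>6; order=1,0,6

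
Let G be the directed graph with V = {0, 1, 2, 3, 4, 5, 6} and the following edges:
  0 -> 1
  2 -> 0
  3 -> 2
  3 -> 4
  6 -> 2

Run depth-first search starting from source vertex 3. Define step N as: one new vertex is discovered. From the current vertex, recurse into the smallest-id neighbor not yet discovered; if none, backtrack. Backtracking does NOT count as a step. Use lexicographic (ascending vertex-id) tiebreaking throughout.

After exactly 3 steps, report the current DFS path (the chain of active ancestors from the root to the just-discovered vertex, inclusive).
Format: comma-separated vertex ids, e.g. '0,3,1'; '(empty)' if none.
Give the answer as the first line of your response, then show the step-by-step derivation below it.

3,2,0

step 1: discover 3; path=3; order=3
step 2: discover 2; path=3>2; order=3,2
step 3: discover 0; path=3>2>0; order=3,2,0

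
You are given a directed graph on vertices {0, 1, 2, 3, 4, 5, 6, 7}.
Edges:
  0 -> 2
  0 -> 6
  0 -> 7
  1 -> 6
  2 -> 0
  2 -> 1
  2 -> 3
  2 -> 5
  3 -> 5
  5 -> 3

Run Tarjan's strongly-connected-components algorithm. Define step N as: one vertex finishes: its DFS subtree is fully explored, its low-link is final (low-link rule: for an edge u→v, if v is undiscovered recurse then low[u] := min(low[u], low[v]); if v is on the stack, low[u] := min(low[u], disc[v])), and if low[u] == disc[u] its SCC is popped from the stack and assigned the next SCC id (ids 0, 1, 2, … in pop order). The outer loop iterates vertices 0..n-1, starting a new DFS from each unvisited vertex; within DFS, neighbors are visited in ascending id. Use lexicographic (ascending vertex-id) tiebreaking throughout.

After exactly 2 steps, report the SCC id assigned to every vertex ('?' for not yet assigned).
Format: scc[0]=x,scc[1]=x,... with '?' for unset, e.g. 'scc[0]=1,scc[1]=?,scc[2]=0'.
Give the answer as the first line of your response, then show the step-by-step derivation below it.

scc[0]=?,scc[1]=1,scc[2]=?,scc[3]=?,scc[4]=?,scc[5]=?,scc[6]=0,scc[7]=?

step 1: low=(low[0]=0,low[1]=2,low[2]=0,low[3]=?,low[4]=?,low[5]=?,low[6]=3,low[7]=?); scc=(scc[0]=?,scc[1]=?,scc[2]=?,scc[3]=?,scc[4]=?,scc[5]=?,scc[6]=0,scc[7]=?)
step 2: low=(low[0]=0,low[1]=2,low[2]=0,low[3]=?,low[4]=?,low[5]=?,low[6]=3,low[7]=?); scc=(scc[0]=?,scc[1]=1,scc[2]=?,scc[3]=?,scc[4]=?,scc[5]=?,scc[6]=0,scc[7]=?)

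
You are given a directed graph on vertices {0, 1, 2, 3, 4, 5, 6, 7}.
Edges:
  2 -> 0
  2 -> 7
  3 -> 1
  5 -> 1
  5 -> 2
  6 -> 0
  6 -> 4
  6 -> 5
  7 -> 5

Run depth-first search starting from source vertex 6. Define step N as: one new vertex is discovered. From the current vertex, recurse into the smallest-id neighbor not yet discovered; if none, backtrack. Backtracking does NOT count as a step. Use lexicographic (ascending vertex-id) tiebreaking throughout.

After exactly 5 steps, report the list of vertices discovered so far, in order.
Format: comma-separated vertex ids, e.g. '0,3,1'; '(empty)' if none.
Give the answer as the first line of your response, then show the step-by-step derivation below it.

6,0,4,5,1

step 1: discover 6; path=6; order=6
step 2: discover 0; path=6>0; order=6,0
step 3: discover 4; path=6>4; order=6,0,4
step 4: discover 5; path=6>5; order=6,0,4,5
step 5: discover 1; path=6>5>1; order=6,0,4,5,1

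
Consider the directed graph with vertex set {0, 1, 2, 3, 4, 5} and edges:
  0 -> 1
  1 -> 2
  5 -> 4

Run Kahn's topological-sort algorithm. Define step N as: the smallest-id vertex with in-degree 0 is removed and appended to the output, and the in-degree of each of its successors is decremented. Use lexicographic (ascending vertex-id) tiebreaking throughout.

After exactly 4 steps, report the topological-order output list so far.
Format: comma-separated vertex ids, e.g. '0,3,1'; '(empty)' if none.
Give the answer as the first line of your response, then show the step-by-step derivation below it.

0,1,2,3

step 1: output 0; order=[0]; indeg=(0,0,1,0,1,0)
step 2: output 1; order=[0,1]; indeg=(0,0,0,0,1,0)
step 3: output 2; order=[0,1,2]; indeg=(0,0,0,0,1,0)
step 4: output 3; order=[0,1,2,3]; indeg=(0,0,0,0,1,0)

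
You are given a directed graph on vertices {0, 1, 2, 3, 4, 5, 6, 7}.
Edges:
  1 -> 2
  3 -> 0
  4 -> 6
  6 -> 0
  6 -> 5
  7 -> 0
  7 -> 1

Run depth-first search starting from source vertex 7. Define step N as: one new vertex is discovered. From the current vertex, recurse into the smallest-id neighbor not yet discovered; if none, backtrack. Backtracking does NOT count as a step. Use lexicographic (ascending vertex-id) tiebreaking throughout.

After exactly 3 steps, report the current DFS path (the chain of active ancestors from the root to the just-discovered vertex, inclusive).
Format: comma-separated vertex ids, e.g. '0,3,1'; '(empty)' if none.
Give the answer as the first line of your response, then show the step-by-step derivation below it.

7,1

step 1: discover 7; path=7; order=7
step 2: discover 0; path=7>0; order=7,0
step 3: discover 1; path=7>1; order=7,0,1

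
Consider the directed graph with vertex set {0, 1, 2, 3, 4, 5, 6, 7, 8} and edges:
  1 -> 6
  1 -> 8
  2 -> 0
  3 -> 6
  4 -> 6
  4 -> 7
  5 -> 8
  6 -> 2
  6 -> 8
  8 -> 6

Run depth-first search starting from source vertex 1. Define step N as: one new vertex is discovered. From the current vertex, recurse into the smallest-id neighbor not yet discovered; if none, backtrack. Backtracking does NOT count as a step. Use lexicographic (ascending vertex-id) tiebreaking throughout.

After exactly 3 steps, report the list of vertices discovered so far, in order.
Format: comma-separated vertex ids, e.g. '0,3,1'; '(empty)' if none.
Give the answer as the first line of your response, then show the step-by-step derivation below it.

1,6,2

step 1: discover 1; path=1; order=1
step 2: discover 6; path=1>6; order=1,6
step 3: discover 2; path=1>6>2; order=1,6,2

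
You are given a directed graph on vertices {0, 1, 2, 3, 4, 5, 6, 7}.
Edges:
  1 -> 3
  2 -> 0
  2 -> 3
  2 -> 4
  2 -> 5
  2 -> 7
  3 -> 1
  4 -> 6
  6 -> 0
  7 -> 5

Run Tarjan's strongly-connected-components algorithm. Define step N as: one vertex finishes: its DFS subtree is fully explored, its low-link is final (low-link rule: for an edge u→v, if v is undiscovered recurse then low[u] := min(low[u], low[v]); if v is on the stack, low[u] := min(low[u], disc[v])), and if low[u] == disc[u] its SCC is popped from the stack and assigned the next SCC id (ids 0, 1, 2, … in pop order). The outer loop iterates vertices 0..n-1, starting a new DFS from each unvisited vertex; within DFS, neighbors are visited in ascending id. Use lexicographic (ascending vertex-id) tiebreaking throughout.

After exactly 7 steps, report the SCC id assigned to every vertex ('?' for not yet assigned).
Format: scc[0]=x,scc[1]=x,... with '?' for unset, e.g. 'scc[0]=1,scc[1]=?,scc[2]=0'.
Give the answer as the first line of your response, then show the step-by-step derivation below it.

scc[0]=0,scc[1]=1,scc[2]=?,scc[3]=1,scc[4]=3,scc[5]=4,scc[6]=2,scc[7]=5

step 1: low=(low[0]=0,low[1]=?,low[2]=?,low[3]=?,low[4]=?,low[5]=?,low[6]=?,low[7]=?); scc=(scc[0]=0,scc[1]=?,scc[2]=?,scc[3]=?,scc[4]=?,scc[5]=?,scc[6]=?,scc[7]=?)
step 2: low=(low[0]=0,low[1]=1,low[2]=?,low[3]=1,low[4]=?,low[5]=?,low[6]=?,low[7]=?); scc=(scc[0]=0,scc[1]=?,scc[2]=?,scc[3]=?,scc[4]=?,scc[5]=?,scc[6]=?,scc[7]=?)
step 3: low=(low[0]=0,low[1]=1,low[2]=?,low[3]=1,low[4]=?,low[5]=?,low[6]=?,low[7]=?); scc=(scc[0]=0,scc[1]=1,scc[2]=?,scc[3]=1,scc[4]=?,scc[5]=?,scc[6]=?,scc[7]=?)
step 4: low=(low[0]=0,low[1]=1,low[2]=3,low[3]=1,low[4]=4,low[5]=?,low[6]=5,low[7]=?); scc=(scc[0]=0,scc[1]=1,scc[2]=?,scc[3]=1,scc[4]=?,scc[5]=?,scc[6]=2,scc[7]=?)
step 5: low=(low[0]=0,low[1]=1,low[2]=3,low[3]=1,low[4]=4,low[5]=?,low[6]=5,low[7]=?); scc=(scc[0]=0,scc[1]=1,scc[2]=?,scc[3]=1,scc[4]=3,scc[5]=?,scc[6]=2,scc[7]=?)
step 6: low=(low[0]=0,low[1]=1,low[2]=3,low[3]=1,low[4]=4,low[5]=6,low[6]=5,low[7]=?); scc=(scc[0]=0,scc[1]=1,scc[2]=?,scc[3]=1,scc[4]=3,scc[5]=4,scc[6]=2,scc[7]=?)
step 7: low=(low[0]=0,low[1]=1,low[2]=3,low[3]=1,low[4]=4,low[5]=6,low[6]=5,low[7]=7); scc=(scc[0]=0,scc[1]=1,scc[2]=?,scc[3]=1,scc[4]=3,scc[5]=4,scc[6]=2,scc[7]=5)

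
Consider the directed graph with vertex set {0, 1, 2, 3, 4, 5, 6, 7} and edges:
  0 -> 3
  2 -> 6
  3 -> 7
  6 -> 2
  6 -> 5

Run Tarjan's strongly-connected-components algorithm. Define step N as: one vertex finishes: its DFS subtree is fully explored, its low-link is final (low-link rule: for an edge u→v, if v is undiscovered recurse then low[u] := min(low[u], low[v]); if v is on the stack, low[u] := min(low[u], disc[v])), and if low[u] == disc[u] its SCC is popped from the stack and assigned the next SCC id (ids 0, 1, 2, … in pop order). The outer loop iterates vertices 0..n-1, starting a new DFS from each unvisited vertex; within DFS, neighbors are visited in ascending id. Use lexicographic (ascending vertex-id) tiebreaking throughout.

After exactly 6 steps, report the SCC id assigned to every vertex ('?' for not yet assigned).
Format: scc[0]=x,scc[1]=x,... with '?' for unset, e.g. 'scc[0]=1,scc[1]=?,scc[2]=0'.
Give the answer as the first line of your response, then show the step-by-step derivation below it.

scc[0]=2,scc[1]=3,scc[2]=?,scc[3]=1,scc[4]=?,scc[5]=4,scc[6]=?,scc[7]=0

step 1: low=(low[0]=0,low[1]=?,low[2]=?,low[3]=1,low[4]=?,low[5]=?,low[6]=?,low[7]=2); scc=(scc[0]=?,scc[1]=?,scc[2]=?,scc[3]=?,scc[4]=?,scc[5]=?,scc[6]=?,scc[7]=0)
step 2: low=(low[0]=0,low[1]=?,low[2]=?,low[3]=1,low[4]=?,low[5]=?,low[6]=?,low[7]=2); scc=(scc[0]=?,scc[1]=?,scc[2]=?,scc[3]=1,scc[4]=?,scc[5]=?,scc[6]=?,scc[7]=0)
step 3: low=(low[0]=0,low[1]=?,low[2]=?,low[3]=1,low[4]=?,low[5]=?,low[6]=?,low[7]=2); scc=(scc[0]=2,scc[1]=?,scc[2]=?,scc[3]=1,scc[4]=?,scc[5]=?,scc[6]=?,scc[7]=0)
step 4: low=(low[0]=0,low[1]=3,low[2]=?,low[3]=1,low[4]=?,low[5]=?,low[6]=?,low[7]=2); scc=(scc[0]=2,scc[1]=3,scc[2]=?,scc[3]=1,scc[4]=?,scc[5]=?,scc[6]=?,scc[7]=0)
step 5: low=(low[0]=0,low[1]=3,low[2]=4,low[3]=1,low[4]=?,low[5]=6,low[6]=4,low[7]=2); scc=(scc[0]=2,scc[1]=3,scc[2]=?,scc[3]=1,scc[4]=?,scc[5]=4,scc[6]=?,scc[7]=0)
step 6: low=(low[0]=0,low[1]=3,low[2]=4,low[3]=1,low[4]=?,low[5]=6,low[6]=4,low[7]=2); scc=(scc[0]=2,scc[1]=3,scc[2]=?,scc[3]=1,scc[4]=?,scc[5]=4,scc[6]=?,scc[7]=0)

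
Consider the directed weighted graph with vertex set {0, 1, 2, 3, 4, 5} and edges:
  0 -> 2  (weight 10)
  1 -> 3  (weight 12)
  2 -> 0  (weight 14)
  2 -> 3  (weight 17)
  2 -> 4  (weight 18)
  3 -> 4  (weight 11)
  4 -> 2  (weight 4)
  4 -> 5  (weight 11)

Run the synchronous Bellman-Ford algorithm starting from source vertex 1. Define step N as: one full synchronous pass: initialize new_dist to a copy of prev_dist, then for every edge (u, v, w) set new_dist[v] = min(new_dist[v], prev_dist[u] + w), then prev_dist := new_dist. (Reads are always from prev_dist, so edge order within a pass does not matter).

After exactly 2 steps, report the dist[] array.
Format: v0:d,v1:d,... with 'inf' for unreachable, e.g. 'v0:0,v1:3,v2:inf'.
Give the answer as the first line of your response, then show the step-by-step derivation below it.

v0:inf,v1:0,v2:inf,v3:12,v4:23,v5:inf

step 1: dist = v0:inf,v1:0,v2:inf,v3:12,v4:inf,v5:inf
step 2: dist = v0:inf,v1:0,v2:inf,v3:12,v4:23,v5:inf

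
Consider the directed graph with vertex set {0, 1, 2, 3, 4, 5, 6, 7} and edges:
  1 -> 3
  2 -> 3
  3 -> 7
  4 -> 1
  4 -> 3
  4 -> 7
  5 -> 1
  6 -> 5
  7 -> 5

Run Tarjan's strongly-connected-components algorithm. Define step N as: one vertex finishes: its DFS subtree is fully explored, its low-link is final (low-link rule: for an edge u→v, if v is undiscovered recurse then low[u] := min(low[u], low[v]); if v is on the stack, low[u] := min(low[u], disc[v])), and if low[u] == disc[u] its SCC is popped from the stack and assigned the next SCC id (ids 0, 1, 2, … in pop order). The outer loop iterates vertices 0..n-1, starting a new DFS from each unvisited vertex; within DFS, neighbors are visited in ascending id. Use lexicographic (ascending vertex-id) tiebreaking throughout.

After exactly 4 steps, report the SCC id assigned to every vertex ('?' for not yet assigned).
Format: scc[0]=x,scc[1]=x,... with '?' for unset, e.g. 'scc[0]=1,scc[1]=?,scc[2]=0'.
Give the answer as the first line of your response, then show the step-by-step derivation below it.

scc[0]=0,scc[1]=?,scc[2]=?,scc[3]=?,scc[4]=?,scc[5]=?,scc[6]=?,scc[7]=?

step 1: low=(low[0]=0,low[1]=?,low[2]=?,low[3]=?,low[4]=?,low[5]=?,low[6]=?,low[7]=?); scc=(scc[0]=0,scc[1]=?,scc[2]=?,scc[3]=?,scc[4]=?,scc[5]=?,scc[6]=?,scc[7]=?)
step 2: low=(low[0]=0,low[1]=1,low[2]=?,low[3]=2,low[4]=?,low[5]=1,low[6]=?,low[7]=3); scc=(scc[0]=0,scc[1]=?,scc[2]=?,scc[3]=?,scc[4]=?,scc[5]=?,scc[6]=?,scc[7]=?)
step 3: low=(low[0]=0,low[1]=1,low[2]=?,low[3]=2,low[4]=?,low[5]=1,low[6]=?,low[7]=1); scc=(scc[0]=0,scc[1]=?,scc[2]=?,scc[3]=?,scc[4]=?,scc[5]=?,scc[6]=?,scc[7]=?)
step 4: low=(low[0]=0,low[1]=1,low[2]=?,low[3]=1,low[4]=?,low[5]=1,low[6]=?,low[7]=1); scc=(scc[0]=0,scc[1]=?,scc[2]=?,scc[3]=?,scc[4]=?,scc[5]=?,scc[6]=?,scc[7]=?)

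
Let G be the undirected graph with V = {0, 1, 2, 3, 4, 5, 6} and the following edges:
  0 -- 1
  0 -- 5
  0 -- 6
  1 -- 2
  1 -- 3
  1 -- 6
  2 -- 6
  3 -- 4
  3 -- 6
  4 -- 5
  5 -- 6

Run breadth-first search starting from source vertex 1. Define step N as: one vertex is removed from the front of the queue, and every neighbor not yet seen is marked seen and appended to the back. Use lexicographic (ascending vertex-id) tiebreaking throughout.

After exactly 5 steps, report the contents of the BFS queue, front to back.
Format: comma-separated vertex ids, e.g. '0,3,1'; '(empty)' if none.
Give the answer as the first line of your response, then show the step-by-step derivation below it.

5,4

step 1: dequeue 1; queue=[0,2,3,6]; order=1
step 2: dequeue 0; queue=[2,3,6,5]; order=1,0
step 3: dequeue 2; queue=[3,6,5]; order=1,0,2
step 4: dequeue 3; queue=[6,5,4]; order=1,0,2,3
step 5: dequeue 6; queue=[5,4]; order=1,0,2,3,6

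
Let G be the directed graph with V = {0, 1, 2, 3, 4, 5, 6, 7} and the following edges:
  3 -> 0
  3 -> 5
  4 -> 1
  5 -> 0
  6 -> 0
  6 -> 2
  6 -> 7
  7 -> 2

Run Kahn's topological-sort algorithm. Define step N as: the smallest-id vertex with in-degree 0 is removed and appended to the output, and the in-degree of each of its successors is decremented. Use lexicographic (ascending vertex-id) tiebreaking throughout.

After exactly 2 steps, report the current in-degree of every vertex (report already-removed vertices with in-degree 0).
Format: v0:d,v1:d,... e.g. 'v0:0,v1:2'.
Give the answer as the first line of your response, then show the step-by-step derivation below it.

v0:2,v1:0,v2:2,v3:0,v4:0,v5:0,v6:0,v7:1

step 1: output 3; order=[3]; indeg=(2,1,2,0,0,0,0,1)
step 2: output 4; order=[3,4]; indeg=(2,0,2,0,0,0,0,1)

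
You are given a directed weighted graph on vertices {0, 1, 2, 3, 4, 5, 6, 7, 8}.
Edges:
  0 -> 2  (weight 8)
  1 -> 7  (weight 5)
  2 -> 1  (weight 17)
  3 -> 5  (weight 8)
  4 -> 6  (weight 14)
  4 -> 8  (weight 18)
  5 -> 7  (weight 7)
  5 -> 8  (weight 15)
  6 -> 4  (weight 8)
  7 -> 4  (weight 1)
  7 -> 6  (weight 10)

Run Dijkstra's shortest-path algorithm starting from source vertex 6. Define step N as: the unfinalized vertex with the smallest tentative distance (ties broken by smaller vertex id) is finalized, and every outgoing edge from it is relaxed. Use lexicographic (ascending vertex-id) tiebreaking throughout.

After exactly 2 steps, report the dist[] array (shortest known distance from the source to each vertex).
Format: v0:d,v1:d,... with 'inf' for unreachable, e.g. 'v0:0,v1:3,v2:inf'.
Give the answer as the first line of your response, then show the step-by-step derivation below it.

v0:inf,v1:inf,v2:inf,v3:inf,v4:8,v5:inf,v6:0,v7:inf,v8:26

step 1: dist = v0:inf,v1:inf,v2:inf,v3:inf,v4:8,v5:inf,v6:0,v7:inf,v8:inf
step 2: dist = v0:inf,v1:inf,v2:inf,v3:inf,v4:8,v5:inf,v6:0,v7:inf,v8:26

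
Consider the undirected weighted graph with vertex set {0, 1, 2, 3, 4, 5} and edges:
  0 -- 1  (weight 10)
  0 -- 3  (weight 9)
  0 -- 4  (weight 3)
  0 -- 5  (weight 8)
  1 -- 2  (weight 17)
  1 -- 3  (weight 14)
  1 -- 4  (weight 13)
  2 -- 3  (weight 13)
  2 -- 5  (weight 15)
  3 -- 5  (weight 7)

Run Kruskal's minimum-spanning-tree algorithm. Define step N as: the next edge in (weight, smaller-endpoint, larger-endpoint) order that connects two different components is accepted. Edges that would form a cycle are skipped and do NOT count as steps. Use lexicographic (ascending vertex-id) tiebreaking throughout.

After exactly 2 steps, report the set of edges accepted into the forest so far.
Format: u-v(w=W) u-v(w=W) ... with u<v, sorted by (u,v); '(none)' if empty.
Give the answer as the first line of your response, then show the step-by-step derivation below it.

0-4(w=3) 3-5(w=7)

step 1: add edge 0-4 (w=3); MST = {0-4(w=3)}
step 2: add edge 3-5 (w=7); MST = {0-4(w=3) 3-5(w=7)}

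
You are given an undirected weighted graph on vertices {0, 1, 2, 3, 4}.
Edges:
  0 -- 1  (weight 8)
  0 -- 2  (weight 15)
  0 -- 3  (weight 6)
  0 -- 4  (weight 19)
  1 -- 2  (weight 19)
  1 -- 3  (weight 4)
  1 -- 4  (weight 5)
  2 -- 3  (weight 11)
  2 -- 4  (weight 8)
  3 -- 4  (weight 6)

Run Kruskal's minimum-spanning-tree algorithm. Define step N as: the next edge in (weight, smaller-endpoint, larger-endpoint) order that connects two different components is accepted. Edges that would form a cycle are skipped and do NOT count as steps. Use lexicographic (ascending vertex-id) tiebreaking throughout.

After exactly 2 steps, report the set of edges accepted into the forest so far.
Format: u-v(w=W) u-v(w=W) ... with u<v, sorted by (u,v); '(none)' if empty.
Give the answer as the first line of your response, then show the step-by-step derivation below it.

1-3(w=4) 1-4(w=5)

step 1: add edge 1-3 (w=4); MST = {1-3(w=4)}
step 2: add edge 1-4 (w=5); MST = {1-3(w=4) 1-4(w=5)}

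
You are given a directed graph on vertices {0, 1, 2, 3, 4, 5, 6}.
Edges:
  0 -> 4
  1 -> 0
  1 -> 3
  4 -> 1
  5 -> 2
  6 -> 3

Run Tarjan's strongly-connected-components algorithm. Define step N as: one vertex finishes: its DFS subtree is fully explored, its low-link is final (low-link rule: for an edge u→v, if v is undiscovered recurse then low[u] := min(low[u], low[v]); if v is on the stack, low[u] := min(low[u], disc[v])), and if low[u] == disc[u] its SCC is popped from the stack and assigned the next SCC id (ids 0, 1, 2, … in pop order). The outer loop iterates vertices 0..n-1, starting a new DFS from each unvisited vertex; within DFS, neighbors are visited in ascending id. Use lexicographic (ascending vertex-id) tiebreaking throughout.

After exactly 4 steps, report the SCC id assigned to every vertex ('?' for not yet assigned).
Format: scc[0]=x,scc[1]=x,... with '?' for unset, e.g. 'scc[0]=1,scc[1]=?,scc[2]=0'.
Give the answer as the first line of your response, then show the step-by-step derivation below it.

scc[0]=1,scc[1]=1,scc[2]=?,scc[3]=0,scc[4]=1,scc[5]=?,scc[6]=?

step 1: low=(low[0]=0,low[1]=0,low[2]=?,low[3]=3,low[4]=1,low[5]=?,low[6]=?); scc=(scc[0]=?,scc[1]=?,scc[2]=?,scc[3]=0,scc[4]=?,scc[5]=?,scc[6]=?)
step 2: low=(low[0]=0,low[1]=0,low[2]=?,low[3]=3,low[4]=1,low[5]=?,low[6]=?); scc=(scc[0]=?,scc[1]=?,scc[2]=?,scc[3]=0,scc[4]=?,scc[5]=?,scc[6]=?)
step 3: low=(low[0]=0,low[1]=0,low[2]=?,low[3]=3,low[4]=0,low[5]=?,low[6]=?); scc=(scc[0]=?,scc[1]=?,scc[2]=?,scc[3]=0,scc[4]=?,scc[5]=?,scc[6]=?)
step 4: low=(low[0]=0,low[1]=0,low[2]=?,low[3]=3,low[4]=0,low[5]=?,low[6]=?); scc=(scc[0]=1,scc[1]=1,scc[2]=?,scc[3]=0,scc[4]=1,scc[5]=?,scc[6]=?)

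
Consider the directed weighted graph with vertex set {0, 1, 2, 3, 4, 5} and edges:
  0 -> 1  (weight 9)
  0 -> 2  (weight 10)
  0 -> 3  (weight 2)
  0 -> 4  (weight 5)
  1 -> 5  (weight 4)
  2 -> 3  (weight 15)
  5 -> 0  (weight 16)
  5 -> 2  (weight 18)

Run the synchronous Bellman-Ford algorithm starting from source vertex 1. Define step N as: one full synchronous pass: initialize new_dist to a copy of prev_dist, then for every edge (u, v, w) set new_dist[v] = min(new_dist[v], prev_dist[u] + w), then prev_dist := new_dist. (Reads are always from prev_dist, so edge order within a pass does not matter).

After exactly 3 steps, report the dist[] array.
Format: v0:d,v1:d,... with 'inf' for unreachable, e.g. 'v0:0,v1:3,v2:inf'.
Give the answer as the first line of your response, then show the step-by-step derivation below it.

v0:20,v1:0,v2:22,v3:22,v4:25,v5:4

step 1: dist = v0:inf,v1:0,v2:inf,v3:inf,v4:inf,v5:4
step 2: dist = v0:20,v1:0,v2:22,v3:inf,v4:inf,v5:4
step 3: dist = v0:20,v1:0,v2:22,v3:22,v4:25,v5:4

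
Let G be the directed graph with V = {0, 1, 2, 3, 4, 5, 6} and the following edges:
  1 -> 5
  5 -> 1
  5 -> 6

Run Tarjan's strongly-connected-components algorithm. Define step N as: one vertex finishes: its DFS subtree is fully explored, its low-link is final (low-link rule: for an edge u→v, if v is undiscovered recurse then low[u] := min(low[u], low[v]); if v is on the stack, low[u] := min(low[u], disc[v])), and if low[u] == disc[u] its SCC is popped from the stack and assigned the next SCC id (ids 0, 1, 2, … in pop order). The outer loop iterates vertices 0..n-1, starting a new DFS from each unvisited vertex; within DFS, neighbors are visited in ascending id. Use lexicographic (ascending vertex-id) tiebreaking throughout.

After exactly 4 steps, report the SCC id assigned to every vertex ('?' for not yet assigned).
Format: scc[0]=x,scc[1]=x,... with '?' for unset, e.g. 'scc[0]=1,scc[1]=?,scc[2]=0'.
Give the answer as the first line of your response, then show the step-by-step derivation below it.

scc[0]=0,scc[1]=2,scc[2]=?,scc[3]=?,scc[4]=?,scc[5]=2,scc[6]=1

step 1: low=(low[0]=0,low[1]=?,low[2]=?,low[3]=?,low[4]=?,low[5]=?,low[6]=?); scc=(scc[0]=0,scc[1]=?,scc[2]=?,scc[3]=?,scc[4]=?,scc[5]=?,scc[6]=?)
step 2: low=(low[0]=0,low[1]=1,low[2]=?,low[3]=?,low[4]=?,low[5]=1,low[6]=3); scc=(scc[0]=0,scc[1]=?,scc[2]=?,scc[3]=?,scc[4]=?,scc[5]=?,scc[6]=1)
step 3: low=(low[0]=0,low[1]=1,low[2]=?,low[3]=?,low[4]=?,low[5]=1,low[6]=3); scc=(scc[0]=0,scc[1]=?,scc[2]=?,scc[3]=?,scc[4]=?,scc[5]=?,scc[6]=1)
step 4: low=(low[0]=0,low[1]=1,low[2]=?,low[3]=?,low[4]=?,low[5]=1,low[6]=3); scc=(scc[0]=0,scc[1]=2,scc[2]=?,scc[3]=?,scc[4]=?,scc[5]=2,scc[6]=1)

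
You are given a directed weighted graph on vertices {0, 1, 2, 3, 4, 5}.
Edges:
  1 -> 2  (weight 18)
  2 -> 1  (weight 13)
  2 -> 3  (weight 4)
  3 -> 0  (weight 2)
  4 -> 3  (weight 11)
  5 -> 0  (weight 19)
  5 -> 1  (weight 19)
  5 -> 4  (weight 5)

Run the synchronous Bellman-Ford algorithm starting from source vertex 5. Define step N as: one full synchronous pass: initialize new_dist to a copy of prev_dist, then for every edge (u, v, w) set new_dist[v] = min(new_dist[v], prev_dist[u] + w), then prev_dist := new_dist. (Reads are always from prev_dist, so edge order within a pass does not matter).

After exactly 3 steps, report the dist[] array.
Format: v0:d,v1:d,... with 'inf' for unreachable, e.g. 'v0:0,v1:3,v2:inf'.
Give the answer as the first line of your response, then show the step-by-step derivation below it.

v0:18,v1:19,v2:37,v3:16,v4:5,v5:0

step 1: dist = v0:19,v1:19,v2:inf,v3:inf,v4:5,v5:0
step 2: dist = v0:19,v1:19,v2:37,v3:16,v4:5,v5:0
step 3: dist = v0:18,v1:19,v2:37,v3:16,v4:5,v5:0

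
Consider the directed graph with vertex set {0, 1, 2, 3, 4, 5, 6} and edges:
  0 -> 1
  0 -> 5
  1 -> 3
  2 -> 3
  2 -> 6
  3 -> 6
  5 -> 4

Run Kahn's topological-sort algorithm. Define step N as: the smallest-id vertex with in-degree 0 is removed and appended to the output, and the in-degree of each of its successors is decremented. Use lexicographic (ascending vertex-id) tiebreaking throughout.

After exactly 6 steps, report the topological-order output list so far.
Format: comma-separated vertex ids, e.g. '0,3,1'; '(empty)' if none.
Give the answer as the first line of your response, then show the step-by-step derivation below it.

0,1,2,3,5,4

step 1: output 0; order=[0]; indeg=(0,0,0,2,1,0,2)
step 2: output 1; order=[0,1]; indeg=(0,0,0,1,1,0,2)
step 3: output 2; order=[0,1,2]; indeg=(0,0,0,0,1,0,1)
step 4: output 3; order=[0,1,2,3]; indeg=(0,0,0,0,1,0,0)
step 5: output 5; order=[0,1,2,3,5]; indeg=(0,0,0,0,0,0,0)
step 6: output 4; order=[0,1,2,3,5,4]; indeg=(0,0,0,0,0,0,0)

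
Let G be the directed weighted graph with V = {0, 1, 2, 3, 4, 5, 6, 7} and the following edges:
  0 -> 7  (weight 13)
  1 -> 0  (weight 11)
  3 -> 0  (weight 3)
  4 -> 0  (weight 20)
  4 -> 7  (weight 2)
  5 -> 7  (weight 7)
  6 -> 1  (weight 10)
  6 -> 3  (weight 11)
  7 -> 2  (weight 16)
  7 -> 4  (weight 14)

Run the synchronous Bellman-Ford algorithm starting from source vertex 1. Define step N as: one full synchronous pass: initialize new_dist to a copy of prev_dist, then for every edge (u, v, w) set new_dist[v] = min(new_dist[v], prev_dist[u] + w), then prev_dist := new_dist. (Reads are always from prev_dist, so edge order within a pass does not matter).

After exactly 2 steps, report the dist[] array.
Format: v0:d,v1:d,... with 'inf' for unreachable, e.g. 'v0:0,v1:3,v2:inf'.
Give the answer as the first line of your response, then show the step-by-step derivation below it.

v0:11,v1:0,v2:inf,v3:inf,v4:inf,v5:inf,v6:inf,v7:24

step 1: dist = v0:11,v1:0,v2:inf,v3:inf,v4:inf,v5:inf,v6:inf,v7:inf
step 2: dist = v0:11,v1:0,v2:inf,v3:inf,v4:inf,v5:inf,v6:inf,v7:24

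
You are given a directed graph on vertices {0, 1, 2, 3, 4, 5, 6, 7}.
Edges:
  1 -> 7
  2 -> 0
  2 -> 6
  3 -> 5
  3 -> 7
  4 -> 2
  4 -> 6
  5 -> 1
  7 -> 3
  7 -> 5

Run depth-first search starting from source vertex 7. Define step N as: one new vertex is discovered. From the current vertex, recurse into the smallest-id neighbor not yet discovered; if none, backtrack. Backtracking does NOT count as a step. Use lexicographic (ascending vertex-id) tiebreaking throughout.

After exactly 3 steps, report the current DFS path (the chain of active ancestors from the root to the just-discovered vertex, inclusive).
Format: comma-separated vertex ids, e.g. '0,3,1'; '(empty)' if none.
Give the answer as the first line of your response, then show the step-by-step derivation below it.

7,3,5

step 1: discover 7; path=7; order=7
step 2: discover 3; path=7>3; order=7,3
step 3: discover 5; path=7>3>5; order=7,3,5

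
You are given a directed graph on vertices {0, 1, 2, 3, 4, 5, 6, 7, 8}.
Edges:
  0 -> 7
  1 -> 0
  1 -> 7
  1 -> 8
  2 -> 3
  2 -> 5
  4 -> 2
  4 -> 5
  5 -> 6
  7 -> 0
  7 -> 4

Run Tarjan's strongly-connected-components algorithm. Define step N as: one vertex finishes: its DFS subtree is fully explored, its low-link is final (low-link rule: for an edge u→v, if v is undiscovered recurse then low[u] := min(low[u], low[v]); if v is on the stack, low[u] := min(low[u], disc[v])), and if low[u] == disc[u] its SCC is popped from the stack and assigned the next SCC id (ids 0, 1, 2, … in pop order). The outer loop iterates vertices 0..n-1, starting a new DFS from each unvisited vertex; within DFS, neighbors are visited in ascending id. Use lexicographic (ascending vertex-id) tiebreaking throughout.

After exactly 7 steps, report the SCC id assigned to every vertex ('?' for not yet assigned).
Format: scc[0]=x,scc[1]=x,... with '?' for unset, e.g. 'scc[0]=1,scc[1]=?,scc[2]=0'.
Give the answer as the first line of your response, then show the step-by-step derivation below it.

scc[0]=5,scc[1]=?,scc[2]=3,scc[3]=0,scc[4]=4,scc[5]=2,scc[6]=1,scc[7]=5,scc[8]=?

step 1: low=(low[0]=0,low[1]=?,low[2]=3,low[3]=4,low[4]=2,low[5]=?,low[6]=?,low[7]=0,low[8]=?); scc=(scc[0]=?,scc[1]=?,scc[2]=?,scc[3]=0,scc[4]=?,scc[5]=?,scc[6]=?,scc[7]=?,scc[8]=?)
step 2: low=(low[0]=0,low[1]=?,low[2]=3,low[3]=4,low[4]=2,low[5]=5,low[6]=6,low[7]=0,low[8]=?); scc=(scc[0]=?,scc[1]=?,scc[2]=?,scc[3]=0,scc[4]=?,scc[5]=?,scc[6]=1,scc[7]=?,scc[8]=?)
step 3: low=(low[0]=0,low[1]=?,low[2]=3,low[3]=4,low[4]=2,low[5]=5,low[6]=6,low[7]=0,low[8]=?); scc=(scc[0]=?,scc[1]=?,scc[2]=?,scc[3]=0,scc[4]=?,scc[5]=2,scc[6]=1,scc[7]=?,scc[8]=?)
step 4: low=(low[0]=0,low[1]=?,low[2]=3,low[3]=4,low[4]=2,low[5]=5,low[6]=6,low[7]=0,low[8]=?); scc=(scc[0]=?,scc[1]=?,scc[2]=3,scc[3]=0,scc[4]=?,scc[5]=2,scc[6]=1,scc[7]=?,scc[8]=?)
step 5: low=(low[0]=0,low[1]=?,low[2]=3,low[3]=4,low[4]=2,low[5]=5,low[6]=6,low[7]=0,low[8]=?); scc=(scc[0]=?,scc[1]=?,scc[2]=3,scc[3]=0,scc[4]=4,scc[5]=2,scc[6]=1,scc[7]=?,scc[8]=?)
step 6: low=(low[0]=0,low[1]=?,low[2]=3,low[3]=4,low[4]=2,low[5]=5,low[6]=6,low[7]=0,low[8]=?); scc=(scc[0]=?,scc[1]=?,scc[2]=3,scc[3]=0,scc[4]=4,scc[5]=2,scc[6]=1,scc[7]=?,scc[8]=?)
step 7: low=(low[0]=0,low[1]=?,low[2]=3,low[3]=4,low[4]=2,low[5]=5,low[6]=6,low[7]=0,low[8]=?); scc=(scc[0]=5,scc[1]=?,scc[2]=3,scc[3]=0,scc[4]=4,scc[5]=2,scc[6]=1,scc[7]=5,scc[8]=?)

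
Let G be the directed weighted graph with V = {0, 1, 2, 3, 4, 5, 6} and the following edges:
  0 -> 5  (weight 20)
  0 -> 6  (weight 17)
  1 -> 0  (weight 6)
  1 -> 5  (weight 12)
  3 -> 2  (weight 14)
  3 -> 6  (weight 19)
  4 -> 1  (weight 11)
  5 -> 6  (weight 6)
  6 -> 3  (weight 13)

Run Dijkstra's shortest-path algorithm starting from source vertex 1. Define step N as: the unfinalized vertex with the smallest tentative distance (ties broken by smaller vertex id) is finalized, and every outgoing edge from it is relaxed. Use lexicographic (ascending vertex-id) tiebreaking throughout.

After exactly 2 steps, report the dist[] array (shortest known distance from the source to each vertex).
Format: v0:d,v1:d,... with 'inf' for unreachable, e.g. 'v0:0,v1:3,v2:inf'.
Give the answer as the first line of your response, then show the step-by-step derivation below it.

v0:6,v1:0,v2:inf,v3:inf,v4:inf,v5:12,v6:23

step 1: dist = v0:6,v1:0,v2:inf,v3:inf,v4:inf,v5:12,v6:inf
step 2: dist = v0:6,v1:0,v2:inf,v3:inf,v4:inf,v5:12,v6:23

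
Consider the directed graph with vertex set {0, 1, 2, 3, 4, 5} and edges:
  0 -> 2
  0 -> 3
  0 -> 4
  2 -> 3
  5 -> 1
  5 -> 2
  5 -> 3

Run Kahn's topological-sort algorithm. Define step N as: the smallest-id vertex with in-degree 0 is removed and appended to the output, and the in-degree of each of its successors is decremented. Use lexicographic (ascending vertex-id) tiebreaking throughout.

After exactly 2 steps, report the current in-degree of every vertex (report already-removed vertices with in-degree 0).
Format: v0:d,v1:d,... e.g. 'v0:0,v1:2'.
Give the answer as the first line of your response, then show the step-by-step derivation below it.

v0:0,v1:1,v2:1,v3:2,v4:0,v5:0

step 1: output 0; order=[0]; indeg=(0,1,1,2,0,0)
step 2: output 4; order=[0,4]; indeg=(0,1,1,2,0,0)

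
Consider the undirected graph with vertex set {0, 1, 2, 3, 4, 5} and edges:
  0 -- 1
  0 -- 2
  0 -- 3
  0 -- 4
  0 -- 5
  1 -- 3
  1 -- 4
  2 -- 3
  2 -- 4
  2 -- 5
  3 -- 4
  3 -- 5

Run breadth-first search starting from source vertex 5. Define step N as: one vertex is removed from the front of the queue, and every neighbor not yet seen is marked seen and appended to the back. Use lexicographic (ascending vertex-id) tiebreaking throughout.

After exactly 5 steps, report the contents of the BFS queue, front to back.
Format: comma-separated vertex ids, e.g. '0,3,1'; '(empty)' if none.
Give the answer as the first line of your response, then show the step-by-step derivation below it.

4

step 1: dequeue 5; queue=[0,2,3]; order=5
step 2: dequeue 0; queue=[2,3,1,4]; order=5,0
step 3: dequeue 2; queue=[3,1,4]; order=5,0,2
step 4: dequeue 3; queue=[1,4]; order=5,0,2,3
step 5: dequeue 1; queue=[4]; order=5,0,2,3,1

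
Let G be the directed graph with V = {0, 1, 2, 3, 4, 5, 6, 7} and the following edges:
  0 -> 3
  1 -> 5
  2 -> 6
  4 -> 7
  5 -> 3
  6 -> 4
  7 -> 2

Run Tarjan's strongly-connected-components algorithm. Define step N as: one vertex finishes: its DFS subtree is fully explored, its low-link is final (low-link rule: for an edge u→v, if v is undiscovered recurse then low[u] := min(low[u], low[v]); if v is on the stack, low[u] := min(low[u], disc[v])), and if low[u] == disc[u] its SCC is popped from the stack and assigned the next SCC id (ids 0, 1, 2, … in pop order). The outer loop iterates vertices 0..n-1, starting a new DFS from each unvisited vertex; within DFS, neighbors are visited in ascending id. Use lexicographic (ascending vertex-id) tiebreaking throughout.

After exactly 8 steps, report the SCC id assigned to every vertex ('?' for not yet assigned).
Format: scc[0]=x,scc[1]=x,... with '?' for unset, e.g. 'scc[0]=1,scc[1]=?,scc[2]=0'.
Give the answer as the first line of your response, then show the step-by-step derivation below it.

scc[0]=1,scc[1]=3,scc[2]=4,scc[3]=0,scc[4]=4,scc[5]=2,scc[6]=4,scc[7]=4

step 1: low=(low[0]=0,low[1]=?,low[2]=?,low[3]=1,low[4]=?,low[5]=?,low[6]=?,low[7]=?); scc=(scc[0]=?,scc[1]=?,scc[2]=?,scc[3]=0,scc[4]=?,scc[5]=?,scc[6]=?,scc[7]=?)
step 2: low=(low[0]=0,low[1]=?,low[2]=?,low[3]=1,low[4]=?,low[5]=?,low[6]=?,low[7]=?); scc=(scc[0]=1,scc[1]=?,scc[2]=?,scc[3]=0,scc[4]=?,scc[5]=?,scc[6]=?,scc[7]=?)
step 3: low=(low[0]=0,low[1]=2,low[2]=?,low[3]=1,low[4]=?,low[5]=3,low[6]=?,low[7]=?); scc=(scc[0]=1,scc[1]=?,scc[2]=?,scc[3]=0,scc[4]=?,scc[5]=2,scc[6]=?,scc[7]=?)
step 4: low=(low[0]=0,low[1]=2,low[2]=?,low[3]=1,low[4]=?,low[5]=3,low[6]=?,low[7]=?); scc=(scc[0]=1,scc[1]=3,scc[2]=?,scc[3]=0,scc[4]=?,scc[5]=2,scc[6]=?,scc[7]=?)
step 5: low=(low[0]=0,low[1]=2,low[2]=4,low[3]=1,low[4]=6,low[5]=3,low[6]=5,low[7]=4); scc=(scc[0]=1,scc[1]=3,scc[2]=?,scc[3]=0,scc[4]=?,scc[5]=2,scc[6]=?,scc[7]=?)
step 6: low=(low[0]=0,low[1]=2,low[2]=4,low[3]=1,low[4]=4,low[5]=3,low[6]=5,low[7]=4); scc=(scc[0]=1,scc[1]=3,scc[2]=?,scc[3]=0,scc[4]=?,scc[5]=2,scc[6]=?,scc[7]=?)
step 7: low=(low[0]=0,low[1]=2,low[2]=4,low[3]=1,low[4]=4,low[5]=3,low[6]=4,low[7]=4); scc=(scc[0]=1,scc[1]=3,scc[2]=?,scc[3]=0,scc[4]=?,scc[5]=2,scc[6]=?,scc[7]=?)
step 8: low=(low[0]=0,low[1]=2,low[2]=4,low[3]=1,low[4]=4,low[5]=3,low[6]=4,low[7]=4); scc=(scc[0]=1,scc[1]=3,scc[2]=4,scc[3]=0,scc[4]=4,scc[5]=2,scc[6]=4,scc[7]=4)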